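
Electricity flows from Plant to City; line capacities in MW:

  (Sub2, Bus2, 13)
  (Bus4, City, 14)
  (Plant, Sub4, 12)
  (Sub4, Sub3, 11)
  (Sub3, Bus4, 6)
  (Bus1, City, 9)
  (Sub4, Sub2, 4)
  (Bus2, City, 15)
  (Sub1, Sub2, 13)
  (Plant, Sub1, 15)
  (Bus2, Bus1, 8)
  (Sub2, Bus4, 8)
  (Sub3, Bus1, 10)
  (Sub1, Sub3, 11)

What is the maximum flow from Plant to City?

Augment Plant→Sub4→Sub3→Bus1→City: bottleneck 9, flow now 9.
Augment Plant→Sub4→Sub3→Bus4→City: bottleneck 2, flow now 11.
Augment Plant→Sub4→Sub2→Bus4→City: bottleneck 1, flow now 12.
Augment Plant→Sub1→Sub3→Bus4→City: bottleneck 4, flow now 16.
Augment Plant→Sub1→Sub2→Bus4→City: bottleneck 7, flow now 23.
Augment Plant→Sub1→Sub2→Bus2→City: bottleneck 4, flow now 27.
No augmenting path remains; maximum flow = 27.
In the residual graph, reachable from Plant: {Plant}.
Min-cut edges: Plant→Sub4 (12), Plant→Sub1 (15); capacity 12 + 15 = 27.
This cut is saturated, so no flow can exceed 27.

27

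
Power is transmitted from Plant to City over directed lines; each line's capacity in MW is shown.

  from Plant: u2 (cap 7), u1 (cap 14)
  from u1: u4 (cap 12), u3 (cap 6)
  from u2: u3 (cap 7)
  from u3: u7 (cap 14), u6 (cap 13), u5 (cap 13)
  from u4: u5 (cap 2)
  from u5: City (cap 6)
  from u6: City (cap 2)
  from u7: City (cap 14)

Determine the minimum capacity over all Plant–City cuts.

Augment Plant→u1→u3→u5→City: bottleneck 6, flow now 6.
Augment Plant→u2→u3→u6→City: bottleneck 2, flow now 8.
Augment Plant→u2→u3→u7→City: bottleneck 5, flow now 13.
Augment Plant→u1→u4→u5→u3→u7→City: bottleneck 2, flow now 15. (uses reverse residual edge)
No augmenting path remains; maximum flow = 15.
By max-flow min-cut, the minimum cut capacity equals the max flow.
In the residual graph, reachable from Plant: {Plant, u1, u4}.
Min-cut edges: Plant→u2 (7), u1→u3 (6), u4→u5 (2); capacity 7 + 6 + 2 = 15.

15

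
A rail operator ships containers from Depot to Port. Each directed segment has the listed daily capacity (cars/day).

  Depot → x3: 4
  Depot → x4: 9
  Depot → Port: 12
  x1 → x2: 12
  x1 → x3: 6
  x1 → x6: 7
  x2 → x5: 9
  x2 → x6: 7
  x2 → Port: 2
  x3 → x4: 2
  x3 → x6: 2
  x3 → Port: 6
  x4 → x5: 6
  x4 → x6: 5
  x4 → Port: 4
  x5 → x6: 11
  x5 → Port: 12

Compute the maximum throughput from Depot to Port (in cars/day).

Augment Depot→Port: bottleneck 12, flow now 12.
Augment Depot→x3→Port: bottleneck 4, flow now 16.
Augment Depot→x4→Port: bottleneck 4, flow now 20.
Augment Depot→x4→x5→Port: bottleneck 5, flow now 25.
No augmenting path remains; maximum flow = 25.
In the residual graph, reachable from Depot: {Depot}.
Min-cut edges: Depot→x3 (4), Depot→x4 (9), Depot→Port (12); capacity 4 + 9 + 12 = 25.
This cut is saturated, so no flow can exceed 25.

25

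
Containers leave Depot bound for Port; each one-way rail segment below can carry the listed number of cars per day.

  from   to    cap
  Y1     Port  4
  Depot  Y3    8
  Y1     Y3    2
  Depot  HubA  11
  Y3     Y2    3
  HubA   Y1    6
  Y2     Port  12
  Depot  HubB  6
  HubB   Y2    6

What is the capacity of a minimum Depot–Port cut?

Augment Depot→HubA→Y1→Port: bottleneck 4, flow now 4.
Augment Depot→HubB→Y2→Port: bottleneck 6, flow now 10.
Augment Depot→Y3→Y2→Port: bottleneck 3, flow now 13.
No augmenting path remains; maximum flow = 13.
By max-flow min-cut, the minimum cut capacity equals the max flow.
In the residual graph, reachable from Depot: {Depot, HubA, Y3, Y1}.
Min-cut edges: Depot→HubB (6), Y3→Y2 (3), Y1→Port (4); capacity 6 + 3 + 4 = 13.

13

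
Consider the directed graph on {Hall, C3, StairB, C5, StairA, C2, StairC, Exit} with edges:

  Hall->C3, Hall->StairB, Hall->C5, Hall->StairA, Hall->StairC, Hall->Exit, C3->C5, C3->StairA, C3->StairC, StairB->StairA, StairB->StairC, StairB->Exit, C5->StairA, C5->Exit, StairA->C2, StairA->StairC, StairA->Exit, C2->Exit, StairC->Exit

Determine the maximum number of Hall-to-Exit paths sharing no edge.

6

Assign every edge capacity 1; by Menger, the answer equals the max flow.
Path Hall→Exit (+1); total 1.
Path Hall→StairB→Exit (+1); total 2.
Path Hall→C5→Exit (+1); total 3.
Path Hall→StairA→Exit (+1); total 4.
Path Hall→StairC→Exit (+1); total 5.
Path Hall→C3→StairA→C2→Exit (+1); total 6.
No residual Hall→Exit path; max flow = 6.
Certifying cut of size 6: {Hall→C3, Hall→C5, Hall→Exit, Hall→StairA, Hall→StairB, Hall→StairC}.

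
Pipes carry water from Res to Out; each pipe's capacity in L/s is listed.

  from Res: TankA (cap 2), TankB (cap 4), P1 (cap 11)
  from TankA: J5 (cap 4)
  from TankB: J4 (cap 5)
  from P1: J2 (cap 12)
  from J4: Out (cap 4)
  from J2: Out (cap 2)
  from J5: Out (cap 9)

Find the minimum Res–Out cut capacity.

Augment Res→TankA→J5→Out: bottleneck 2, flow now 2.
Augment Res→TankB→J4→Out: bottleneck 4, flow now 6.
Augment Res→P1→J2→Out: bottleneck 2, flow now 8.
No augmenting path remains; maximum flow = 8.
By max-flow min-cut, the minimum cut capacity equals the max flow.
In the residual graph, reachable from Res: {Res, P1, J2}.
Min-cut edges: Res→TankA (2), Res→TankB (4), J2→Out (2); capacity 2 + 4 + 2 = 8.

8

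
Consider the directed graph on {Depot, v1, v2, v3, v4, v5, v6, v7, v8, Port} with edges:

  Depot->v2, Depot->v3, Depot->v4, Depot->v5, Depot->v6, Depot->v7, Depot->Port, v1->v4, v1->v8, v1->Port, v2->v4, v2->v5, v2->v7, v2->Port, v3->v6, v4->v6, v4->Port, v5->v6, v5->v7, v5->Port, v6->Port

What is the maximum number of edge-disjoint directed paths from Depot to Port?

5

Assign every edge capacity 1; by Menger, the answer equals the max flow.
Path Depot→Port (+1); total 1.
Path Depot→v2→Port (+1); total 2.
Path Depot→v4→Port (+1); total 3.
Path Depot→v5→Port (+1); total 4.
Path Depot→v6→Port (+1); total 5.
No residual Depot→Port path; max flow = 5.
Certifying cut of size 5: {Depot→Port, Depot→v2, Depot→v4, Depot→v5, v6→Port}.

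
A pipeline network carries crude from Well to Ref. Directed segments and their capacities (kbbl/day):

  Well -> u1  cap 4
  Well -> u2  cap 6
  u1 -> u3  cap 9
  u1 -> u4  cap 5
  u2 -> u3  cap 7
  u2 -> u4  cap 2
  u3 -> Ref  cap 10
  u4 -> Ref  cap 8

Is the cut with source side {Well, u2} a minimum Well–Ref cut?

No — its capacity is 13, but the minimum cut has capacity 10.

Given cut capacity: 4 + 7 + 2 = 13.
Augment Well→u1→u3→Ref: bottleneck 4, flow now 4.
Augment Well→u2→u3→Ref: bottleneck 6, flow now 10.
No augmenting path remains; maximum flow = 10.
In the residual graph, reachable from Well: {Well}.
Min-cut edges: Well→u1 (4), Well→u2 (6); capacity 4 + 6 = 10.
Cut capacity 13 exceeds the max flow 10, so it is not minimum.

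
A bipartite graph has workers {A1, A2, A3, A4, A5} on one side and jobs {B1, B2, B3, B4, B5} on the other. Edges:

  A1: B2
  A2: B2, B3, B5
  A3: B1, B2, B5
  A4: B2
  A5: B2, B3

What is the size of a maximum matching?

Unit-capacity flow: source→left, listed edges, right→sink; max matching = max flow.
Augmenting path A1→B2 (+1); matched 1.
Augmenting path A2→B3 (+1); matched 2.
Augmenting path A3→B1 (+1); matched 3.
Augmenting path A5→B3→A2→B5 (+1); matched 4.
No augmenting path remains; maximum matching = 4.
König certificate: {A2, A3, A5, B2} is a vertex cover of size 4 (every listed pair touches it), so no matching can be larger.

4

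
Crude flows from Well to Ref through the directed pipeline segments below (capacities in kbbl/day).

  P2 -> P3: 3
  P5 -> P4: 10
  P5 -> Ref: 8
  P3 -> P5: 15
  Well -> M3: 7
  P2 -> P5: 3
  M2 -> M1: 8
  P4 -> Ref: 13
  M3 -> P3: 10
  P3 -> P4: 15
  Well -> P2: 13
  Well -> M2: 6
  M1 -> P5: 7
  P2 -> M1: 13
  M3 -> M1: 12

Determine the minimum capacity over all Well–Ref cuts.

20

Augment Well→P2→P5→Ref: bottleneck 3, flow now 3.
Augment Well→M3→M1→P5→Ref: bottleneck 5, flow now 8.
Augment Well→M3→P3→P4→Ref: bottleneck 2, flow now 10.
Augment Well→P2→P3→P4→Ref: bottleneck 3, flow now 13.
Augment Well→P2→M1→P5→P4→Ref: bottleneck 2, flow now 15.
Augment Well→P2→M1→M3→P3→P4→Ref: bottleneck 5, flow now 20. (uses reverse residual edge)
No augmenting path remains; maximum flow = 20.
By max-flow min-cut, the minimum cut capacity equals the max flow.
In the residual graph, reachable from Well: {Well, P2, M2, M1}.
Min-cut edges: Well→M3 (7), P2→P3 (3), P2→P5 (3), M1→P5 (7); capacity 7 + 3 + 3 + 7 = 20.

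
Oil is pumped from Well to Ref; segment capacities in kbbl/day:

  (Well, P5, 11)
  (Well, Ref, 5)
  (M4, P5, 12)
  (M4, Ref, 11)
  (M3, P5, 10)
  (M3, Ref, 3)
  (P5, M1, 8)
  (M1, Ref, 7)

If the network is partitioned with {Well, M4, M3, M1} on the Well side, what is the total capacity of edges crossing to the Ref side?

Edges leaving {Well, M4, M3, M1}: Well→P5 (11), Well→Ref (5), M4→P5 (12), M4→Ref (11), M3→P5 (10), M3→Ref (3), M1→Ref (7).
Cut capacity = 11 + 5 + 12 + 11 + 10 + 3 + 7 = 59.

59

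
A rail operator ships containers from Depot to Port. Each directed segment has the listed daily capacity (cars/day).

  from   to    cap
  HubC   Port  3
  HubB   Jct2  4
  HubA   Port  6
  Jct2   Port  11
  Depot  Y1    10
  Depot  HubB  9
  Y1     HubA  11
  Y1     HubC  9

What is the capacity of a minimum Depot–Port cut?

13

Augment Depot→HubB→Jct2→Port: bottleneck 4, flow now 4.
Augment Depot→Y1→HubC→Port: bottleneck 3, flow now 7.
Augment Depot→Y1→HubA→Port: bottleneck 6, flow now 13.
No augmenting path remains; maximum flow = 13.
By max-flow min-cut, the minimum cut capacity equals the max flow.
In the residual graph, reachable from Depot: {Depot, HubB, Y1, HubC, HubA}.
Min-cut edges: HubB→Jct2 (4), HubC→Port (3), HubA→Port (6); capacity 4 + 3 + 6 = 13.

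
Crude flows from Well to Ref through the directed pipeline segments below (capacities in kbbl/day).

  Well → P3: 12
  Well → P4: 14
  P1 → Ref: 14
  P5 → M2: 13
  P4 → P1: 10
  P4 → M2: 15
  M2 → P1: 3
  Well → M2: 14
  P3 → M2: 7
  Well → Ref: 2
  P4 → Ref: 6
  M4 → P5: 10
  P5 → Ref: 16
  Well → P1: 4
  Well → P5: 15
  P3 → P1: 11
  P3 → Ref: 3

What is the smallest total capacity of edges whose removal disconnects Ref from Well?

Augment Well→Ref: bottleneck 2, flow now 2.
Augment Well→P3→Ref: bottleneck 3, flow now 5.
Augment Well→P5→Ref: bottleneck 15, flow now 20.
Augment Well→P4→Ref: bottleneck 6, flow now 26.
Augment Well→P1→Ref: bottleneck 4, flow now 30.
Augment Well→P3→P1→Ref: bottleneck 9, flow now 39.
Augment Well→P4→P1→Ref: bottleneck 1, flow now 40.
No augmenting path remains; maximum flow = 40.
By max-flow min-cut, the minimum cut capacity equals the max flow.
In the residual graph, reachable from Well: {Well, P3, P4, M2, P1}.
Min-cut edges: Well→P5 (15), Well→Ref (2), P3→Ref (3), P4→Ref (6), P1→Ref (14); capacity 15 + 2 + 3 + 6 + 14 = 40.

40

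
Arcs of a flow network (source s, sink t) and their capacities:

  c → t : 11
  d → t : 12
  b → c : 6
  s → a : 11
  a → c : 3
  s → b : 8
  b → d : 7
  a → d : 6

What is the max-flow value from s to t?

17

Augment s→a→c→t: bottleneck 3, flow now 3.
Augment s→a→d→t: bottleneck 6, flow now 9.
Augment s→b→c→t: bottleneck 6, flow now 15.
Augment s→b→d→t: bottleneck 2, flow now 17.
No augmenting path remains; maximum flow = 17.
In the residual graph, reachable from s: {s, a}.
Min-cut edges: s→b (8), a→c (3), a→d (6); capacity 8 + 3 + 6 = 17.
This cut is saturated, so no flow can exceed 17.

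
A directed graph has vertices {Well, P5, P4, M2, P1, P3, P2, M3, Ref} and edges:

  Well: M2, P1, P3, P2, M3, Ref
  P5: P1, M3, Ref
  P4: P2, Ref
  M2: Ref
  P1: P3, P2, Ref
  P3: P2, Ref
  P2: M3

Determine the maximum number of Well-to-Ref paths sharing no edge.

Assign every edge capacity 1; by Menger, the answer equals the max flow.
Path Well→Ref (+1); total 1.
Path Well→M2→Ref (+1); total 2.
Path Well→P1→Ref (+1); total 3.
Path Well→P3→Ref (+1); total 4.
No residual Well→Ref path; max flow = 4.
Certifying cut of size 4: {Well→M2, Well→P1, Well→P3, Well→Ref}.

4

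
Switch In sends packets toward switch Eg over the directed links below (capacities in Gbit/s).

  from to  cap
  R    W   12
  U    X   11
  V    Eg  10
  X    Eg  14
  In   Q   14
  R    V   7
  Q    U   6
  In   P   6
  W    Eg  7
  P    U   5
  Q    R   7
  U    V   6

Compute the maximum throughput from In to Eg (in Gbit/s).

Augment In→P→U→V→Eg: bottleneck 5, flow now 5.
Augment In→Q→R→V→Eg: bottleneck 5, flow now 10.
Augment In→Q→R→W→Eg: bottleneck 2, flow now 12.
Augment In→Q→U→X→Eg: bottleneck 6, flow now 18.
No augmenting path remains; maximum flow = 18.
In the residual graph, reachable from In: {In, P, Q}.
Min-cut edges: P→U (5), Q→R (7), Q→U (6); capacity 5 + 7 + 6 = 18.
This cut is saturated, so no flow can exceed 18.

18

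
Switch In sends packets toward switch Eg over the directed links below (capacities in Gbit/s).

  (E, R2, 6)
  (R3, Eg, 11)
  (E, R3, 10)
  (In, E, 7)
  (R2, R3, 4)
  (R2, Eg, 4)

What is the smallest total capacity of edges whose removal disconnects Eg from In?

Augment In→E→R2→Eg: bottleneck 4, flow now 4.
Augment In→E→R3→Eg: bottleneck 3, flow now 7.
No augmenting path remains; maximum flow = 7.
By max-flow min-cut, the minimum cut capacity equals the max flow.
In the residual graph, reachable from In: {In}.
Min-cut edges: In→E (7); capacity 7 = 7.

7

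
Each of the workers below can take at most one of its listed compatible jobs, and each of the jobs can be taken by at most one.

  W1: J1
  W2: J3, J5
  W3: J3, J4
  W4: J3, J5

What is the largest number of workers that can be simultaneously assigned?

4

Unit-capacity flow: source→left, listed edges, right→sink; max matching = max flow.
Augmenting path W1→J1 (+1); matched 1.
Augmenting path W2→J3 (+1); matched 2.
Augmenting path W3→J4 (+1); matched 3.
Augmenting path W4→J5 (+1); matched 4.
No augmenting path remains; maximum matching = 4.
König certificate: {W1, W2, W3, W4} is a vertex cover of size 4 (every listed pair touches it), so no matching can be larger.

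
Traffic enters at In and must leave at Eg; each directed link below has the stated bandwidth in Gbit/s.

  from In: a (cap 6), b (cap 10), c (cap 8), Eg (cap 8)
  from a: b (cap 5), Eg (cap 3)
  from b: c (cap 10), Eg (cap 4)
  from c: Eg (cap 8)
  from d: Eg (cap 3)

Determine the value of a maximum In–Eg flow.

23

Augment In→Eg: bottleneck 8, flow now 8.
Augment In→a→Eg: bottleneck 3, flow now 11.
Augment In→b→Eg: bottleneck 4, flow now 15.
Augment In→c→Eg: bottleneck 8, flow now 23.
No augmenting path remains; maximum flow = 23.
In the residual graph, reachable from In: {In, a, b, c}.
Min-cut edges: In→Eg (8), a→Eg (3), b→Eg (4), c→Eg (8); capacity 8 + 3 + 4 + 8 = 23.
This cut is saturated, so no flow can exceed 23.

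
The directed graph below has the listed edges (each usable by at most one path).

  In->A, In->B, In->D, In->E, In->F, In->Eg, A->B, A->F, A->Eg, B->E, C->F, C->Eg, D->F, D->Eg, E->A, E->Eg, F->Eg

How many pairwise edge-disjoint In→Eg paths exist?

5

Assign every edge capacity 1; by Menger, the answer equals the max flow.
Path In→Eg (+1); total 1.
Path In→A→Eg (+1); total 2.
Path In→D→Eg (+1); total 3.
Path In→E→Eg (+1); total 4.
Path In→F→Eg (+1); total 5.
No residual In→Eg path; max flow = 5.
Certifying cut of size 5: {A→Eg, E→Eg, F→Eg, In→D, In→Eg}.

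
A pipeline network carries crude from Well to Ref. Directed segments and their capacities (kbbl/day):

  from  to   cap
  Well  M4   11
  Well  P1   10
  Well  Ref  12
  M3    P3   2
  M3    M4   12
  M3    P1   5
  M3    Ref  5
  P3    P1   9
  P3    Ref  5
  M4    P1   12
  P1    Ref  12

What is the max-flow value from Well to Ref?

24

Augment Well→Ref: bottleneck 12, flow now 12.
Augment Well→P1→Ref: bottleneck 10, flow now 22.
Augment Well→M4→P1→Ref: bottleneck 2, flow now 24.
No augmenting path remains; maximum flow = 24.
In the residual graph, reachable from Well: {Well, M4, P1}.
Min-cut edges: Well→Ref (12), P1→Ref (12); capacity 12 + 12 = 24.
This cut is saturated, so no flow can exceed 24.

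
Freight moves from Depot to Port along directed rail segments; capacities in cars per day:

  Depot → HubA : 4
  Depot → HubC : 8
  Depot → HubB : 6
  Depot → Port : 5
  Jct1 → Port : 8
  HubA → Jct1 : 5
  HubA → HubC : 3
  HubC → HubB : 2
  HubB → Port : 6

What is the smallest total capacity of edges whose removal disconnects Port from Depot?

Augment Depot→Port: bottleneck 5, flow now 5.
Augment Depot→HubB→Port: bottleneck 6, flow now 11.
Augment Depot→HubA→Jct1→Port: bottleneck 4, flow now 15.
No augmenting path remains; maximum flow = 15.
By max-flow min-cut, the minimum cut capacity equals the max flow.
In the residual graph, reachable from Depot: {Depot, HubC, HubB}.
Min-cut edges: Depot→HubA (4), Depot→Port (5), HubB→Port (6); capacity 4 + 5 + 6 = 15.

15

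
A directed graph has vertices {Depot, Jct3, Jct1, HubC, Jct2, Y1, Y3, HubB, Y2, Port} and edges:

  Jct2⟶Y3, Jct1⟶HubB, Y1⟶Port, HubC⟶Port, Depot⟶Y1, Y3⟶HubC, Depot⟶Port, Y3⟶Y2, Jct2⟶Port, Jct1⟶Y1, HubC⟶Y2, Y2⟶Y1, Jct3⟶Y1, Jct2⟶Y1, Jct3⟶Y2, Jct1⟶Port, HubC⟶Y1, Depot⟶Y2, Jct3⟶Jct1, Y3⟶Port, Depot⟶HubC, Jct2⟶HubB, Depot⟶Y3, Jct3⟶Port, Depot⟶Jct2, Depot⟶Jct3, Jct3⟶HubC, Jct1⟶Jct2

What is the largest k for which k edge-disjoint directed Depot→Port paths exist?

Assign every edge capacity 1; by Menger, the answer equals the max flow.
Path Depot→Port (+1); total 1.
Path Depot→Jct3→Port (+1); total 2.
Path Depot→HubC→Port (+1); total 3.
Path Depot→Jct2→Port (+1); total 4.
Path Depot→Y1→Port (+1); total 5.
Path Depot→Y3→Port (+1); total 6.
No residual Depot→Port path; max flow = 6.
Certifying cut of size 6: {Depot→HubC, Depot→Jct2, Depot→Jct3, Depot→Port, Depot→Y3, Y1→Port}.

6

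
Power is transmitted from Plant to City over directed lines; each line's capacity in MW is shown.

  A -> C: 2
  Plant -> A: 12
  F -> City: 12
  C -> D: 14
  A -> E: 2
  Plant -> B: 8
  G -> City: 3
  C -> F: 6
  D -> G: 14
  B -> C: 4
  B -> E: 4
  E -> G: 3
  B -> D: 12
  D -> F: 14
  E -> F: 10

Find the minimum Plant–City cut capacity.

Augment Plant→A→C→F→City: bottleneck 2, flow now 2.
Augment Plant→A→E→F→City: bottleneck 2, flow now 4.
Augment Plant→B→C→F→City: bottleneck 4, flow now 8.
Augment Plant→B→D→F→City: bottleneck 4, flow now 12.
No augmenting path remains; maximum flow = 12.
By max-flow min-cut, the minimum cut capacity equals the max flow.
In the residual graph, reachable from Plant: {Plant, A}.
Min-cut edges: Plant→B (8), A→C (2), A→E (2); capacity 8 + 2 + 2 = 12.

12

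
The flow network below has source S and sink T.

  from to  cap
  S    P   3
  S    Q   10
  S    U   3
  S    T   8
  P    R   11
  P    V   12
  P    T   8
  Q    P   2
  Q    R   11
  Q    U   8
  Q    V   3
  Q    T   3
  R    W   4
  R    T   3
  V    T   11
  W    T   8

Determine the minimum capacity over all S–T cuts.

Augment S→T: bottleneck 8, flow now 8.
Augment S→P→T: bottleneck 3, flow now 11.
Augment S→Q→T: bottleneck 3, flow now 14.
Augment S→Q→P→T: bottleneck 2, flow now 16.
Augment S→Q→R→T: bottleneck 3, flow now 19.
Augment S→Q→V→T: bottleneck 2, flow now 21.
No augmenting path remains; maximum flow = 21.
By max-flow min-cut, the minimum cut capacity equals the max flow.
In the residual graph, reachable from S: {S, U}.
Min-cut edges: S→P (3), S→Q (10), S→T (8); capacity 3 + 10 + 8 = 21.

21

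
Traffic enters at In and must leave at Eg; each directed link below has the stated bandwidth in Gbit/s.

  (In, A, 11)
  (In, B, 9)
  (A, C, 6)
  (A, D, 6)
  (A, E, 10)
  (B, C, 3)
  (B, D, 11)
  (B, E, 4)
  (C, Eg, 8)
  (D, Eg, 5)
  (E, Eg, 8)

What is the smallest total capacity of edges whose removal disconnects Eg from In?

20

Augment In→A→C→Eg: bottleneck 6, flow now 6.
Augment In→A→D→Eg: bottleneck 5, flow now 11.
Augment In→B→C→Eg: bottleneck 2, flow now 13.
Augment In→B→E→Eg: bottleneck 4, flow now 17.
Augment In→B→C→A→E→Eg: bottleneck 1, flow now 18. (uses reverse residual edge)
Augment In→B→D→A→E→Eg: bottleneck 2, flow now 20. (uses reverse residual edge)
No augmenting path remains; maximum flow = 20.
By max-flow min-cut, the minimum cut capacity equals the max flow.
In the residual graph, reachable from In: {In}.
Min-cut edges: In→A (11), In→B (9); capacity 11 + 9 = 20.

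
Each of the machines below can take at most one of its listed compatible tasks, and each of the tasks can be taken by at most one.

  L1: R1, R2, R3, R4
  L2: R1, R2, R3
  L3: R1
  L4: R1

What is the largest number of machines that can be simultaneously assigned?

Unit-capacity flow: source→left, listed edges, right→sink; max matching = max flow.
Augmenting path L1→R1 (+1); matched 1.
Augmenting path L2→R2 (+1); matched 2.
Augmenting path L3→R1→L1→R3 (+1); matched 3.
No augmenting path remains; maximum matching = 3.
König certificate: {L1, L2, R1} is a vertex cover of size 3 (every listed pair touches it), so no matching can be larger.

3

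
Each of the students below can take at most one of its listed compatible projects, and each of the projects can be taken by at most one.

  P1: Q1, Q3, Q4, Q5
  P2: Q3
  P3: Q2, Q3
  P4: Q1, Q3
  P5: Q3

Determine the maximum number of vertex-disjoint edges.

4

Unit-capacity flow: source→left, listed edges, right→sink; max matching = max flow.
Augmenting path P1→Q1 (+1); matched 1.
Augmenting path P2→Q3 (+1); matched 2.
Augmenting path P3→Q2 (+1); matched 3.
Augmenting path P4→Q1→P1→Q4 (+1); matched 4.
No augmenting path remains; maximum matching = 4.
König certificate: {P1, P3, P4, Q3} is a vertex cover of size 4 (every listed pair touches it), so no matching can be larger.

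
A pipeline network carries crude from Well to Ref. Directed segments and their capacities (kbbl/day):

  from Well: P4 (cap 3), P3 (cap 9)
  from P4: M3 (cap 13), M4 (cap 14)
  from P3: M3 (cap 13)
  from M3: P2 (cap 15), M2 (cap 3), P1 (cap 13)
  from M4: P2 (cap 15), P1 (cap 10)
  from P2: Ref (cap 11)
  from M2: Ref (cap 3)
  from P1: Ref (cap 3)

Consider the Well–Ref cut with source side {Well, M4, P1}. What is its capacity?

Edges leaving {Well, M4, P1}: Well→P4 (3), Well→P3 (9), M4→P2 (15), P1→Ref (3).
Cut capacity = 3 + 9 + 15 + 3 = 30.

30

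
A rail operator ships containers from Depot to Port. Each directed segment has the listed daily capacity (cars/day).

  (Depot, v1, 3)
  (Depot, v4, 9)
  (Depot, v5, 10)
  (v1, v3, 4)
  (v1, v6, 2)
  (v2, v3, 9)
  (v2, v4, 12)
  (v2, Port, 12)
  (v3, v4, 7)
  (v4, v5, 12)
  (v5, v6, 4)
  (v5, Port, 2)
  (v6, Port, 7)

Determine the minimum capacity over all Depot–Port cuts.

8

Augment Depot→v5→Port: bottleneck 2, flow now 2.
Augment Depot→v1→v6→Port: bottleneck 2, flow now 4.
Augment Depot→v5→v6→Port: bottleneck 4, flow now 8.
No augmenting path remains; maximum flow = 8.
By max-flow min-cut, the minimum cut capacity equals the max flow.
In the residual graph, reachable from Depot: {Depot, v1, v3, v4, v5}.
Min-cut edges: v1→v6 (2), v5→v6 (4), v5→Port (2); capacity 2 + 4 + 2 = 8.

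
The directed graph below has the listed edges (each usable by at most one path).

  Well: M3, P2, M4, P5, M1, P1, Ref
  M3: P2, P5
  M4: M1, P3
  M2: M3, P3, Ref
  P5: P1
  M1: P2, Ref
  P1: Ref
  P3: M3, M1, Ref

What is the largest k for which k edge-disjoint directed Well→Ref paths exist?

4

Assign every edge capacity 1; by Menger, the answer equals the max flow.
Path Well→Ref (+1); total 1.
Path Well→M1→Ref (+1); total 2.
Path Well→P1→Ref (+1); total 3.
Path Well→M4→P3→Ref (+1); total 4.
No residual Well→Ref path; max flow = 4.
Certifying cut of size 4: {P1→Ref, Well→M1, Well→M4, Well→Ref}.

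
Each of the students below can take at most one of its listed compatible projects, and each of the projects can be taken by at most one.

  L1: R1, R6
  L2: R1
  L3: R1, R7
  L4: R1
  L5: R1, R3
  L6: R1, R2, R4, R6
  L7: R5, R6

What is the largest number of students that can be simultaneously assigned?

6

Unit-capacity flow: source→left, listed edges, right→sink; max matching = max flow.
Augmenting path L1→R1 (+1); matched 1.
Augmenting path L3→R7 (+1); matched 2.
Augmenting path L5→R3 (+1); matched 3.
Augmenting path L6→R2 (+1); matched 4.
Augmenting path L7→R5 (+1); matched 5.
Augmenting path L2→R1→L1→R6 (+1); matched 6.
No augmenting path remains; maximum matching = 6.
König certificate: {L1, L3, L5, L6, L7, R1} is a vertex cover of size 6 (every listed pair touches it), so no matching can be larger.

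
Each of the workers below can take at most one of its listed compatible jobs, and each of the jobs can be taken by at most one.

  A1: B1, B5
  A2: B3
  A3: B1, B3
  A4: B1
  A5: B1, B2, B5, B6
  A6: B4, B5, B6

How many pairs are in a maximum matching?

Unit-capacity flow: source→left, listed edges, right→sink; max matching = max flow.
Augmenting path A1→B1 (+1); matched 1.
Augmenting path A2→B3 (+1); matched 2.
Augmenting path A5→B2 (+1); matched 3.
Augmenting path A6→B4 (+1); matched 4.
Augmenting path A3→B1→A1→B5 (+1); matched 5.
No augmenting path remains; maximum matching = 5.
König certificate: {A1, A5, A6, B1, B3} is a vertex cover of size 5 (every listed pair touches it), so no matching can be larger.

5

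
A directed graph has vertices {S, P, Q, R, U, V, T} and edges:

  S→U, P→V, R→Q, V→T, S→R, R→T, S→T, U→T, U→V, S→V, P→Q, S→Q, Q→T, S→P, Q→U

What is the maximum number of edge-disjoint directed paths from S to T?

Assign every edge capacity 1; by Menger, the answer equals the max flow.
Path S→T (+1); total 1.
Path S→Q→T (+1); total 2.
Path S→R→T (+1); total 3.
Path S→U→T (+1); total 4.
Path S→V→T (+1); total 5.
No residual S→T path; max flow = 5.
Certifying cut of size 5: {Q→T, S→R, S→T, U→T, V→T}.

5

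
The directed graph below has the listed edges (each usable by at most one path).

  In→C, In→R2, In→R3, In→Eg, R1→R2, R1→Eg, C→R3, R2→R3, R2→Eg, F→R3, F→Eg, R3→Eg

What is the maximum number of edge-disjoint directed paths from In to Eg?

3

Assign every edge capacity 1; by Menger, the answer equals the max flow.
Path In→Eg (+1); total 1.
Path In→R2→Eg (+1); total 2.
Path In→R3→Eg (+1); total 3.
No residual In→Eg path; max flow = 3.
Certifying cut of size 3: {In→Eg, In→R2, R3→Eg}.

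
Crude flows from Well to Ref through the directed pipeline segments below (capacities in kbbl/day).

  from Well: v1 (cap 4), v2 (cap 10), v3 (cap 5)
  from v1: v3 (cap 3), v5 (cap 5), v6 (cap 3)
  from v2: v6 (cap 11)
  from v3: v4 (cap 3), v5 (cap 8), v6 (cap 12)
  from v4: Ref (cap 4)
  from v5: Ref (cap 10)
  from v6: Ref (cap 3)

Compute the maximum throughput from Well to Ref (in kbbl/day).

Augment Well→v1→v5→Ref: bottleneck 4, flow now 4.
Augment Well→v2→v6→Ref: bottleneck 3, flow now 7.
Augment Well→v3→v4→Ref: bottleneck 3, flow now 10.
Augment Well→v3→v5→Ref: bottleneck 2, flow now 12.
No augmenting path remains; maximum flow = 12.
In the residual graph, reachable from Well: {Well, v2, v6}.
Min-cut edges: Well→v1 (4), Well→v3 (5), v6→Ref (3); capacity 4 + 5 + 3 = 12.
This cut is saturated, so no flow can exceed 12.

12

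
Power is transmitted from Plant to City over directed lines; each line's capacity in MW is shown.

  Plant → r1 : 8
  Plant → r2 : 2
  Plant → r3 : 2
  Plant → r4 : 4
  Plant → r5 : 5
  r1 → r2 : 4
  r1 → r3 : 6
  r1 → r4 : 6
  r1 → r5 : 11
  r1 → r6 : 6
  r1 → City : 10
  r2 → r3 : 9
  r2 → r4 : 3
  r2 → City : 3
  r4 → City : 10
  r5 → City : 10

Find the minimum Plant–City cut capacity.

Augment Plant→r1→City: bottleneck 8, flow now 8.
Augment Plant→r2→City: bottleneck 2, flow now 10.
Augment Plant→r4→City: bottleneck 4, flow now 14.
Augment Plant→r5→City: bottleneck 5, flow now 19.
No augmenting path remains; maximum flow = 19.
By max-flow min-cut, the minimum cut capacity equals the max flow.
In the residual graph, reachable from Plant: {Plant, r3}.
Min-cut edges: Plant→r1 (8), Plant→r2 (2), Plant→r4 (4), Plant→r5 (5); capacity 8 + 2 + 4 + 5 = 19.

19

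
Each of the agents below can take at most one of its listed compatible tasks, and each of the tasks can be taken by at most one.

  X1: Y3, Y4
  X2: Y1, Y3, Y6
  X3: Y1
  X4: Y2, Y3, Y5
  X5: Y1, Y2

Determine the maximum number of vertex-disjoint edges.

5

Unit-capacity flow: source→left, listed edges, right→sink; max matching = max flow.
Augmenting path X1→Y3 (+1); matched 1.
Augmenting path X2→Y1 (+1); matched 2.
Augmenting path X4→Y2 (+1); matched 3.
Augmenting path X3→Y1→X2→Y6 (+1); matched 4.
Augmenting path X5→Y2→X4→Y5 (+1); matched 5.
No augmenting path remains; maximum matching = 5.
König certificate: {X1, X2, X3, X4, X5} is a vertex cover of size 5 (every listed pair touches it), so no matching can be larger.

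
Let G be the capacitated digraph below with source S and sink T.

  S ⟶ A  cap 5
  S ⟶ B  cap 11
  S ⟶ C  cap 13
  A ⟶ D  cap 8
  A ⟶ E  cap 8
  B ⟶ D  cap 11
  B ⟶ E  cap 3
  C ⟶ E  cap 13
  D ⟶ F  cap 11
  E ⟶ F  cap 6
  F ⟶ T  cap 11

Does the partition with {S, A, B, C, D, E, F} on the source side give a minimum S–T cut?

Yes — it is a minimum cut (capacity 11).

Given cut capacity: 11 = 11.
Augment S→A→D→F→T: bottleneck 5, flow now 5.
Augment S→B→D→F→T: bottleneck 6, flow now 11.
No augmenting path remains; maximum flow = 11.
Cut capacity 11 equals the max flow, so it is a minimum cut.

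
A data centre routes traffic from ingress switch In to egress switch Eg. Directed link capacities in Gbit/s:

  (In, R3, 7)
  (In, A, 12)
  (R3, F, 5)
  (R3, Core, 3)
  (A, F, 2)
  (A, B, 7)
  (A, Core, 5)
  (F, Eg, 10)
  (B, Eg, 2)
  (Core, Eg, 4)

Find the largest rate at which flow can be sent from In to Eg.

13

Augment In→R3→F→Eg: bottleneck 5, flow now 5.
Augment In→R3→Core→Eg: bottleneck 2, flow now 7.
Augment In→A→F→Eg: bottleneck 2, flow now 9.
Augment In→A→B→Eg: bottleneck 2, flow now 11.
Augment In→A→Core→Eg: bottleneck 2, flow now 13.
No augmenting path remains; maximum flow = 13.
In the residual graph, reachable from In: {In, R3, A, B, Core}.
Min-cut edges: R3→F (5), A→F (2), B→Eg (2), Core→Eg (4); capacity 5 + 2 + 2 + 4 = 13.
This cut is saturated, so no flow can exceed 13.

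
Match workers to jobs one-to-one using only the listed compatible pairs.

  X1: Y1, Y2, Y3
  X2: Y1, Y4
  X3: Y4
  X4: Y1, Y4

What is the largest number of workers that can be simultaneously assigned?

Unit-capacity flow: source→left, listed edges, right→sink; max matching = max flow.
Augmenting path X1→Y1 (+1); matched 1.
Augmenting path X2→Y4 (+1); matched 2.
Augmenting path X4→Y1→X1→Y2 (+1); matched 3.
No augmenting path remains; maximum matching = 3.
König certificate: {X1, Y1, Y4} is a vertex cover of size 3 (every listed pair touches it), so no matching can be larger.

3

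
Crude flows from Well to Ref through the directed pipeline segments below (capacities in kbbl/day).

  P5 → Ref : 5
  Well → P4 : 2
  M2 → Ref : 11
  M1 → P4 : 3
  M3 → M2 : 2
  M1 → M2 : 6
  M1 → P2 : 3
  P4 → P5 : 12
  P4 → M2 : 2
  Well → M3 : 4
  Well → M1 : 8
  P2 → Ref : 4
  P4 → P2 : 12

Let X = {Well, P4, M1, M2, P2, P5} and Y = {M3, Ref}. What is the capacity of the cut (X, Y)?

24

Edges leaving {Well, P4, M1, M2, P2, P5}: Well→M3 (4), M2→Ref (11), P2→Ref (4), P5→Ref (5).
Cut capacity = 4 + 11 + 4 + 5 = 24.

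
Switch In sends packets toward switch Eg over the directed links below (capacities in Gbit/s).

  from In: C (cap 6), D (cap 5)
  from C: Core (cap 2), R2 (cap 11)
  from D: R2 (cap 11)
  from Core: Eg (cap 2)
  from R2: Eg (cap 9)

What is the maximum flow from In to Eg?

11

Augment In→C→Core→Eg: bottleneck 2, flow now 2.
Augment In→C→R2→Eg: bottleneck 4, flow now 6.
Augment In→D→R2→Eg: bottleneck 5, flow now 11.
No augmenting path remains; maximum flow = 11.
In the residual graph, reachable from In: {In}.
Min-cut edges: In→C (6), In→D (5); capacity 6 + 5 = 11.
This cut is saturated, so no flow can exceed 11.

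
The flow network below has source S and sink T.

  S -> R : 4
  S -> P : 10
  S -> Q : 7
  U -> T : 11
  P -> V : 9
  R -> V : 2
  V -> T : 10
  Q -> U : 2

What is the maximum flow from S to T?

Augment S→P→V→T: bottleneck 9, flow now 9.
Augment S→Q→U→T: bottleneck 2, flow now 11.
Augment S→R→V→T: bottleneck 1, flow now 12.
No augmenting path remains; maximum flow = 12.
In the residual graph, reachable from S: {S, P, Q, R, V}.
Min-cut edges: Q→U (2), V→T (10); capacity 2 + 10 = 12.
This cut is saturated, so no flow can exceed 12.

12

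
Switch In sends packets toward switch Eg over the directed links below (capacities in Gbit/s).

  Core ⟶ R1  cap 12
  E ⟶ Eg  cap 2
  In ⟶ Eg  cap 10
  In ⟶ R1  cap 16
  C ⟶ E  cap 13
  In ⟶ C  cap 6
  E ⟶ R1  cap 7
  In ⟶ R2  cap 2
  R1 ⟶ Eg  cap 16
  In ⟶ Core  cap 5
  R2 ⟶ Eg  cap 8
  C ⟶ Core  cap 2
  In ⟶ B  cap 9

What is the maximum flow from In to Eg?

30

Augment In→Eg: bottleneck 10, flow now 10.
Augment In→R2→Eg: bottleneck 2, flow now 12.
Augment In→R1→Eg: bottleneck 16, flow now 28.
Augment In→C→E→Eg: bottleneck 2, flow now 30.
No augmenting path remains; maximum flow = 30.
In the residual graph, reachable from In: {In, C, Core, E, R1, B}.
Min-cut edges: In→R2 (2), In→Eg (10), E→Eg (2), R1→Eg (16); capacity 2 + 10 + 2 + 16 = 30.
This cut is saturated, so no flow can exceed 30.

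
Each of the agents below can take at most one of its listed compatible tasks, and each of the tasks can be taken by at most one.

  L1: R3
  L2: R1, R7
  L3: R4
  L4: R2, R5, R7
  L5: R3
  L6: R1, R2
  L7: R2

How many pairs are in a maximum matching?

6

Unit-capacity flow: source→left, listed edges, right→sink; max matching = max flow.
Augmenting path L1→R3 (+1); matched 1.
Augmenting path L2→R1 (+1); matched 2.
Augmenting path L3→R4 (+1); matched 3.
Augmenting path L4→R2 (+1); matched 4.
Augmenting path L6→R1→L2→R7 (+1); matched 5.
Augmenting path L7→R2→L4→R5 (+1); matched 6.
No augmenting path remains; maximum matching = 6.
König certificate: {L2, L3, L4, L6, L7, R3} is a vertex cover of size 6 (every listed pair touches it), so no matching can be larger.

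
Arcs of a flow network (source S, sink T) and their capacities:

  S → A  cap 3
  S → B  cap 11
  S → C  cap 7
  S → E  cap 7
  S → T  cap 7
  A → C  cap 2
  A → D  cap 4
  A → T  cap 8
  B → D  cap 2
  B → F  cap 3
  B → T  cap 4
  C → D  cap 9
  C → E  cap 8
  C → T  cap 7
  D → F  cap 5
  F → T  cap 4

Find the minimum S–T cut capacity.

Augment S→T: bottleneck 7, flow now 7.
Augment S→A→T: bottleneck 3, flow now 10.
Augment S→B→T: bottleneck 4, flow now 14.
Augment S→C→T: bottleneck 7, flow now 21.
Augment S→B→F→T: bottleneck 3, flow now 24.
Augment S→B→D→F→T: bottleneck 1, flow now 25.
No augmenting path remains; maximum flow = 25.
By max-flow min-cut, the minimum cut capacity equals the max flow.
In the residual graph, reachable from S: {S, B, D, E, F}.
Min-cut edges: S→A (3), S→C (7), S→T (7), B→T (4), F→T (4); capacity 3 + 7 + 7 + 4 + 4 = 25.

25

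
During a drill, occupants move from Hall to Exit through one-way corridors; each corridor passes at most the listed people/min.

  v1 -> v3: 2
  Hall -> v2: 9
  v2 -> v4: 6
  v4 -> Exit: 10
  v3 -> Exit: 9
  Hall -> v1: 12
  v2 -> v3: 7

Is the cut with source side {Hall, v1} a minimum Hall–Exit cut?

Given cut capacity: 9 + 2 = 11.
Augment Hall→v1→v3→Exit: bottleneck 2, flow now 2.
Augment Hall→v2→v3→Exit: bottleneck 7, flow now 9.
Augment Hall→v2→v4→Exit: bottleneck 2, flow now 11.
No augmenting path remains; maximum flow = 11.
Cut capacity 11 equals the max flow, so it is a minimum cut.

Yes — it is a minimum cut (capacity 11).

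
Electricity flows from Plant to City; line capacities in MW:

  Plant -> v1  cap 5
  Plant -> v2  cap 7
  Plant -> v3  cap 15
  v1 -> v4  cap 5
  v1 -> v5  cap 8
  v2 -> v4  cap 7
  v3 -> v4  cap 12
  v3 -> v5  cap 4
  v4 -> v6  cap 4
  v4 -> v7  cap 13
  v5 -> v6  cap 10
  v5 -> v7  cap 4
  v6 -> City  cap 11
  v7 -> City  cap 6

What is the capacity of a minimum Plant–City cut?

Augment Plant→v1→v4→v6→City: bottleneck 4, flow now 4.
Augment Plant→v1→v4→v7→City: bottleneck 1, flow now 5.
Augment Plant→v2→v4→v7→City: bottleneck 5, flow now 10.
Augment Plant→v3→v5→v6→City: bottleneck 4, flow now 14.
Augment Plant→v2→v4→v1→v5→v6→City: bottleneck 2, flow now 16. (uses reverse residual edge)
Augment Plant→v3→v4→v1→v5→v6→City: bottleneck 1, flow now 17. (uses reverse residual edge)
No augmenting path remains; maximum flow = 17.
By max-flow min-cut, the minimum cut capacity equals the max flow.
In the residual graph, reachable from Plant: {Plant, v1, v2, v3, v4, v5, v6, v7}.
Min-cut edges: v6→City (11), v7→City (6); capacity 11 + 6 = 17.

17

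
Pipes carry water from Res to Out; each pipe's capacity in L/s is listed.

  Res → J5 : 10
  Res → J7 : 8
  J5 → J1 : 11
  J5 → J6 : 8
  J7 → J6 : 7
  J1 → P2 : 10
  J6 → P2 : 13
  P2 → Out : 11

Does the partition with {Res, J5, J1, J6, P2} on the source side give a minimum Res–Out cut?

No — its capacity is 19, but the minimum cut has capacity 11.

Given cut capacity: 8 + 11 = 19.
Augment Res→J5→J1→P2→Out: bottleneck 10, flow now 10.
Augment Res→J7→J6→P2→Out: bottleneck 1, flow now 11.
No augmenting path remains; maximum flow = 11.
In the residual graph, reachable from Res: {Res, J5, J7, J1, J6, P2}.
Min-cut edges: P2→Out (11); capacity 11 = 11.
Cut capacity 19 exceeds the max flow 11, so it is not minimum.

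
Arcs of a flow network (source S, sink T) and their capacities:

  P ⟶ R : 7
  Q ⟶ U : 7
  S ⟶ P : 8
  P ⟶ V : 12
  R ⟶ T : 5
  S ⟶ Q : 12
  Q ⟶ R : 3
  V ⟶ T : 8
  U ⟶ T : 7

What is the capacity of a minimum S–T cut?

Augment S→P→R→T: bottleneck 5, flow now 5.
Augment S→P→V→T: bottleneck 3, flow now 8.
Augment S→Q→U→T: bottleneck 7, flow now 15.
Augment S→Q→R→P→V→T: bottleneck 3, flow now 18. (uses reverse residual edge)
No augmenting path remains; maximum flow = 18.
By max-flow min-cut, the minimum cut capacity equals the max flow.
In the residual graph, reachable from S: {S, Q}.
Min-cut edges: S→P (8), Q→R (3), Q→U (7); capacity 8 + 3 + 7 = 18.

18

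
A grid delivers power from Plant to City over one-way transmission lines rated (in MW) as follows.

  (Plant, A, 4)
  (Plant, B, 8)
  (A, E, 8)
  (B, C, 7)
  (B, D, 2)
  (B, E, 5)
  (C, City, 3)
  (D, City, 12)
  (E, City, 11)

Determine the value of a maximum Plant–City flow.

Augment Plant→A→E→City: bottleneck 4, flow now 4.
Augment Plant→B→C→City: bottleneck 3, flow now 7.
Augment Plant→B→D→City: bottleneck 2, flow now 9.
Augment Plant→B→E→City: bottleneck 3, flow now 12.
No augmenting path remains; maximum flow = 12.
In the residual graph, reachable from Plant: {Plant}.
Min-cut edges: Plant→A (4), Plant→B (8); capacity 4 + 8 = 12.
This cut is saturated, so no flow can exceed 12.

12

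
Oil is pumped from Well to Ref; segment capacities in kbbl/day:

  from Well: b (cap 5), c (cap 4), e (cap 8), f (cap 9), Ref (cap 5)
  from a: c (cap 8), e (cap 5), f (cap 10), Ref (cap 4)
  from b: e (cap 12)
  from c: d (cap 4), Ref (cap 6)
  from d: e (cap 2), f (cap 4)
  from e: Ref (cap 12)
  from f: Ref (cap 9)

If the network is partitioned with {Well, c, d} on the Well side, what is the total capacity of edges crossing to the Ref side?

39

Edges leaving {Well, c, d}: Well→b (5), Well→e (8), Well→f (9), Well→Ref (5), c→Ref (6), d→e (2), d→f (4).
Cut capacity = 5 + 8 + 9 + 5 + 6 + 2 + 4 = 39.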